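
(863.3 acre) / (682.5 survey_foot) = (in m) 1.679e+04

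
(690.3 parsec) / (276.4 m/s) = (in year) 2.444e+09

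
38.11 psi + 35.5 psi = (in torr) 3807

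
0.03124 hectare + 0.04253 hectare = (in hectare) 0.07377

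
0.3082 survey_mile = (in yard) 542.4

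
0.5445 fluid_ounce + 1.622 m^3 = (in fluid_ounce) 5.485e+04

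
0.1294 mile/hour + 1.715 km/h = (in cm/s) 53.42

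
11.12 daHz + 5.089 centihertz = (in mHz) 1.113e+05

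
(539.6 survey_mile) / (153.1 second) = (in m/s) 5672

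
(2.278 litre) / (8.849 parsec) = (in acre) 2.062e-24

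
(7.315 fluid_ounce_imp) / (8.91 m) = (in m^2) 2.333e-05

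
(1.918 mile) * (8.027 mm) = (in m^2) 24.78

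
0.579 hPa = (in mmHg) 0.4343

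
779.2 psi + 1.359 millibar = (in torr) 4.03e+04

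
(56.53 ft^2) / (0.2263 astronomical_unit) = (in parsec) 5.027e-27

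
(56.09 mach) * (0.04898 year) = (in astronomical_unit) 0.1972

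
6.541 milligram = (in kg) 6.541e-06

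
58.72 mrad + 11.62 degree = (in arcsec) 5.394e+04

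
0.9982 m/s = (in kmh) 3.594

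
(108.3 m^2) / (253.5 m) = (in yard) 0.4672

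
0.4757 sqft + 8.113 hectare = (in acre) 20.05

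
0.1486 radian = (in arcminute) 510.8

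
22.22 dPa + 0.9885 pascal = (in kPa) 0.003211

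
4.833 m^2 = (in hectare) 0.0004833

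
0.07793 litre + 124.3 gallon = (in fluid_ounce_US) 1.591e+04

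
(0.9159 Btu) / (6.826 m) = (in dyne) 1.416e+07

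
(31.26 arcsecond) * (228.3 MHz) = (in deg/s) 1.982e+06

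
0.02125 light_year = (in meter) 2.01e+14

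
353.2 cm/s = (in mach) 0.01037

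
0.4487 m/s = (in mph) 1.004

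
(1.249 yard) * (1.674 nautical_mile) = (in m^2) 3541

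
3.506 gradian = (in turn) 0.008765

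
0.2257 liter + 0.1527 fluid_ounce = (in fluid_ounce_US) 7.785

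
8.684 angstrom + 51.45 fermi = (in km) 8.685e-13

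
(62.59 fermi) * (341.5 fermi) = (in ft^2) 2.301e-25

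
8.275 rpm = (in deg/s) 49.65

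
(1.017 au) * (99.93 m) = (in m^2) 1.52e+13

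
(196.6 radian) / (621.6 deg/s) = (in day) 0.0002097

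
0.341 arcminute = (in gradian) 0.006315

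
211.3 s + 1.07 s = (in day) 0.002458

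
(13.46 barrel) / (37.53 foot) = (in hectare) 1.871e-05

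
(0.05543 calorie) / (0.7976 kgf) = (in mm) 29.65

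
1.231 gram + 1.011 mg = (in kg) 0.001232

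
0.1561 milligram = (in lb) 3.441e-07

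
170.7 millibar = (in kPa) 17.07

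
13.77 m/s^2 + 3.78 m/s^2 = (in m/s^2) 17.55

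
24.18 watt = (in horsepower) 0.03243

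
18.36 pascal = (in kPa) 0.01836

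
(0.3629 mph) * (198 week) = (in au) 0.0001299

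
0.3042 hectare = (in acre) 0.7517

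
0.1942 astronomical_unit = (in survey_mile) 1.805e+07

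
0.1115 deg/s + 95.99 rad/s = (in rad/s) 95.99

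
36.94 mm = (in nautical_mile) 1.995e-05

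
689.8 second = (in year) 2.187e-05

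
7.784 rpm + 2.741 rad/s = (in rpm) 33.96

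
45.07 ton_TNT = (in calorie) 4.507e+10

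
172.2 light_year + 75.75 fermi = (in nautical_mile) 8.797e+14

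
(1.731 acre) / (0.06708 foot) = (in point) 9.712e+08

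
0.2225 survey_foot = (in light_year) 7.168e-18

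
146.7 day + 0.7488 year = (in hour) 1.008e+04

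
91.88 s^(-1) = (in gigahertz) 9.188e-08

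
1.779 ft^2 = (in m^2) 0.1653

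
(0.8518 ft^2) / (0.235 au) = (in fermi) 2251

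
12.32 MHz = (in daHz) 1.232e+06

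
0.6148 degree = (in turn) 0.001708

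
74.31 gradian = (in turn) 0.1858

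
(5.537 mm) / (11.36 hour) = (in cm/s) 1.354e-05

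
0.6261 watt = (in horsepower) 0.0008396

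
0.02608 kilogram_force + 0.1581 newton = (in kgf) 0.0422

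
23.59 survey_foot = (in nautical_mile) 0.003882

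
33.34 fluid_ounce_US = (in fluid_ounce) 33.34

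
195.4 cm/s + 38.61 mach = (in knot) 2.556e+04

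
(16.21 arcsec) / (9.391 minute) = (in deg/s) 7.991e-06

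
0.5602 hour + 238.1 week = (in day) 1667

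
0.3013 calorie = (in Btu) 0.001195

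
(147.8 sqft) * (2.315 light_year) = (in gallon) 7.945e+19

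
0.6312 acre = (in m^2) 2554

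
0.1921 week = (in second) 1.162e+05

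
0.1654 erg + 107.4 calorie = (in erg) 4.494e+09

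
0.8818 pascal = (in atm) 8.703e-06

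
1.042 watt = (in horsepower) 0.001397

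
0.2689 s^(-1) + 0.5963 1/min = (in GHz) 2.788e-10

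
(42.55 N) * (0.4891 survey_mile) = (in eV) 2.09e+23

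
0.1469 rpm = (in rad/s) 0.01538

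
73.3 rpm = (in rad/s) 7.676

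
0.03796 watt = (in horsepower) 5.091e-05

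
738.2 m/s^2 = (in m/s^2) 738.2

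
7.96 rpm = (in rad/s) 0.8336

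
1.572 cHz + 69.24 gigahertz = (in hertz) 6.924e+10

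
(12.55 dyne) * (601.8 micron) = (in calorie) 1.805e-08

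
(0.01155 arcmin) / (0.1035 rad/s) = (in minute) 5.41e-07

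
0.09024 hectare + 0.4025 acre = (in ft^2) 2.725e+04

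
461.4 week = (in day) 3230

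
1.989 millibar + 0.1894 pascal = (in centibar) 0.1991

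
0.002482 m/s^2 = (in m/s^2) 0.002482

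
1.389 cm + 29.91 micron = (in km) 1.392e-05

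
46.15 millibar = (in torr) 34.62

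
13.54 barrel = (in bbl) 13.54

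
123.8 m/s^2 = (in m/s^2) 123.8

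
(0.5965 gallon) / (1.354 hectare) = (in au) 1.115e-18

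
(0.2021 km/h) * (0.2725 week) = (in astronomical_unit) 6.185e-08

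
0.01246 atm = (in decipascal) 1.263e+04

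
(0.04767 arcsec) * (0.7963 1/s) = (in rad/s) 1.84e-07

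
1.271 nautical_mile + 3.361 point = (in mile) 1.463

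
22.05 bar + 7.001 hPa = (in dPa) 2.206e+07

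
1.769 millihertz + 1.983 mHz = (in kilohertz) 3.752e-06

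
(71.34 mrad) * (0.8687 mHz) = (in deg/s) 0.003551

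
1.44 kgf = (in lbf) 3.175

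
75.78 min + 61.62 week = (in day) 431.4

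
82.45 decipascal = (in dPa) 82.45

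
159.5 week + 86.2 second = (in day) 1117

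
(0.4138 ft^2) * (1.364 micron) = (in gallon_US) 1.385e-05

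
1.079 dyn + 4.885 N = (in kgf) 0.4981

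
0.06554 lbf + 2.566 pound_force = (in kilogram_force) 1.194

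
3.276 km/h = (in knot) 1.769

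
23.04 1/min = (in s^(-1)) 0.384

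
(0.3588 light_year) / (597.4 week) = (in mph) 2.102e+07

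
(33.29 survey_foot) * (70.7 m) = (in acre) 0.1773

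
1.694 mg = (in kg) 1.694e-06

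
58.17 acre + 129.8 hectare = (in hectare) 153.3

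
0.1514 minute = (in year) 2.881e-07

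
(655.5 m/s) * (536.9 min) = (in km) 2.112e+04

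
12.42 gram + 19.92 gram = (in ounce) 1.141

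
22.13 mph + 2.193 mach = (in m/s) 756.6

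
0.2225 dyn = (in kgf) 2.269e-07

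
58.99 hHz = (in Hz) 5899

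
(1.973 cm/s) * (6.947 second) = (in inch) 5.396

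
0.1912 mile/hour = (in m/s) 0.08547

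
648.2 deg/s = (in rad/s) 11.31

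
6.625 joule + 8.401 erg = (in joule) 6.625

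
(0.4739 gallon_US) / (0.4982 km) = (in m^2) 3.601e-06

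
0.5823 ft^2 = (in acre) 1.337e-05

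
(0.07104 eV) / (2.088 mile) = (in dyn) 3.387e-19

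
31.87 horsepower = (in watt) 2.377e+04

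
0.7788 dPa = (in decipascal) 0.7788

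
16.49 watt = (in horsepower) 0.02211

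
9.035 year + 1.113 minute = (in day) 3298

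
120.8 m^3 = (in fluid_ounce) 4.085e+06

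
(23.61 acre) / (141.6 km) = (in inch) 26.57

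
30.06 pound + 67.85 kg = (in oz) 2874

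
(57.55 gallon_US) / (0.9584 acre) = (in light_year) 5.937e-21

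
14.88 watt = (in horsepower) 0.01995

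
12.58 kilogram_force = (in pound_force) 27.73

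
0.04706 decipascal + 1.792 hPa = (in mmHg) 1.344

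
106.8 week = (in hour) 1.794e+04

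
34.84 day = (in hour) 836.2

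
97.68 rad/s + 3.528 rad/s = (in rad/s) 101.2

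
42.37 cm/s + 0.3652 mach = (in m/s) 124.8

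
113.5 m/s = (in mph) 253.9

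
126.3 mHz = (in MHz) 1.263e-07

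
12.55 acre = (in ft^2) 5.467e+05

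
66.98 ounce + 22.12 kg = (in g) 2.402e+04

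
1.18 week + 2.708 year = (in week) 142.4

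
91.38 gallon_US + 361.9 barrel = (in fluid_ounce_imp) 2.037e+06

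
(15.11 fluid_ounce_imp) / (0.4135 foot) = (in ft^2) 0.03667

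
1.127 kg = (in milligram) 1.127e+06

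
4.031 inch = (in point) 290.2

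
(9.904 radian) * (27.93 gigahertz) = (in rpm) 2.642e+12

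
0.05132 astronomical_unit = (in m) 7.677e+09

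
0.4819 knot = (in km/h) 0.8925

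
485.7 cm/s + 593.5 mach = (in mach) 593.5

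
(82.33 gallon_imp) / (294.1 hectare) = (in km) 1.273e-10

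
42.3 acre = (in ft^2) 1.843e+06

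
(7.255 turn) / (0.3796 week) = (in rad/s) 0.0001986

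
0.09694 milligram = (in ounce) 3.419e-06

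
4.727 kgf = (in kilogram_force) 4.727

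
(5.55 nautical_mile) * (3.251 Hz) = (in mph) 7.475e+04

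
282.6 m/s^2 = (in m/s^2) 282.6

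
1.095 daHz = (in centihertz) 1095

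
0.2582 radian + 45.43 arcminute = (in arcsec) 5.598e+04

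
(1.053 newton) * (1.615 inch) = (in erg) 4.32e+05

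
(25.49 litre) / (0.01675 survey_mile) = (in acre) 2.337e-07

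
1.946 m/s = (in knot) 3.783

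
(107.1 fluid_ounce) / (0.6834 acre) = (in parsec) 3.711e-23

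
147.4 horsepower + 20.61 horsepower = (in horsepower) 168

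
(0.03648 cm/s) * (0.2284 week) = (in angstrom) 5.039e+11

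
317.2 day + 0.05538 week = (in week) 45.37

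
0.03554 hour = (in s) 127.9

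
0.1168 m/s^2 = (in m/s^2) 0.1168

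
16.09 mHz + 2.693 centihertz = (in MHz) 4.302e-08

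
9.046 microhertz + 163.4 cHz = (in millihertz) 1634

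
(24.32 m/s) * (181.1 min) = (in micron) 2.643e+11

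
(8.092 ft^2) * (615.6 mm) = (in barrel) 2.911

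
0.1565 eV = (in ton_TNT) 5.993e-30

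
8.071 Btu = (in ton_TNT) 2.035e-06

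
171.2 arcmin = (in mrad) 49.8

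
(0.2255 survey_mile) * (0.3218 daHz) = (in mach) 3.43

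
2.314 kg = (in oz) 81.62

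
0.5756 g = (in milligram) 575.6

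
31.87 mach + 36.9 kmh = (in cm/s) 1.086e+06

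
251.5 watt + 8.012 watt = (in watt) 259.5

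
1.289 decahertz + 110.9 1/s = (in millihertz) 1.238e+05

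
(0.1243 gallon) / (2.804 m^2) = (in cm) 0.01678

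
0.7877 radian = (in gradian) 50.15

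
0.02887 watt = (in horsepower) 3.872e-05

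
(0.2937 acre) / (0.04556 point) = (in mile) 4.595e+04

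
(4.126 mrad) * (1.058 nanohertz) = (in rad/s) 4.365e-12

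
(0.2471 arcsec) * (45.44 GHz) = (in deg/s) 3.119e+06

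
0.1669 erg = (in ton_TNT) 3.989e-18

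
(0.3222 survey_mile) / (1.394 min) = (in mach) 0.01821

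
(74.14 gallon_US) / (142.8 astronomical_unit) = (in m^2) 1.314e-14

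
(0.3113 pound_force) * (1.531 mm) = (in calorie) 0.0005067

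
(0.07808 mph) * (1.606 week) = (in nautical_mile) 18.31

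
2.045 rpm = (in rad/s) 0.2142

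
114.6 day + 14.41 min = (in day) 114.6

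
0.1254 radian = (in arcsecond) 2.587e+04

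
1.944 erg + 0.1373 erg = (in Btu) 1.973e-10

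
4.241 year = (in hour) 3.715e+04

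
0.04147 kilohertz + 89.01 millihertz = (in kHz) 0.04156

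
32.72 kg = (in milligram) 3.272e+07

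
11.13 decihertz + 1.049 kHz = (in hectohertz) 10.5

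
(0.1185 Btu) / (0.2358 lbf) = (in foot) 391.1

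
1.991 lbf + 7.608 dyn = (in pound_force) 1.991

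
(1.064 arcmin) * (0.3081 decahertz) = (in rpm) 0.009106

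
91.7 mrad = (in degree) 5.254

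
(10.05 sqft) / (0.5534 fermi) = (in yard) 1.845e+15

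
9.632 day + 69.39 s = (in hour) 231.2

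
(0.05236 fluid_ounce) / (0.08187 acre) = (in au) 3.124e-20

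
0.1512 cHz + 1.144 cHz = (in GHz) 1.295e-11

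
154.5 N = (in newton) 154.5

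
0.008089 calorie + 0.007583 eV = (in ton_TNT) 8.089e-12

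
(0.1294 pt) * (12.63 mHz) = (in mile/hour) 1.29e-06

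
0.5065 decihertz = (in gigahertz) 5.065e-11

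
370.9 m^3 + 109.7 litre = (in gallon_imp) 8.161e+04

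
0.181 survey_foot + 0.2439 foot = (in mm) 129.5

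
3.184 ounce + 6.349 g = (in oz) 3.408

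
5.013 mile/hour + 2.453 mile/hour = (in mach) 0.009802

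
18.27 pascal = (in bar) 0.0001827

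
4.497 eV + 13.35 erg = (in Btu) 1.265e-09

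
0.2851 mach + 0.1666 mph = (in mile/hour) 217.3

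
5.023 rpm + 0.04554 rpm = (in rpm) 5.069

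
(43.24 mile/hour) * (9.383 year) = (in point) 1.621e+13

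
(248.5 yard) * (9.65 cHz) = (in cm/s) 2193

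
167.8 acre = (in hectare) 67.91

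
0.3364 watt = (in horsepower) 0.0004511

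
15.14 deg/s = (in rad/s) 0.2642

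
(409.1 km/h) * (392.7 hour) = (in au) 0.001074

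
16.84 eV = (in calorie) 6.449e-19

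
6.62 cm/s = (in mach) 0.0001944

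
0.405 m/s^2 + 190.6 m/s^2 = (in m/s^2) 191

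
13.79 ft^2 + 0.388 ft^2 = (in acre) 0.0003255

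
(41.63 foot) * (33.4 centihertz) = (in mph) 9.48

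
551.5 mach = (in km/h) 6.76e+05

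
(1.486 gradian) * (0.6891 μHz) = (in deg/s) 9.216e-07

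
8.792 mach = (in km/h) 1.078e+04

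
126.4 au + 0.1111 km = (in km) 1.891e+10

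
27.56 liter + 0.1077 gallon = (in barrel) 0.1759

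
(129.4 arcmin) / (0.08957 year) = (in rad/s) 1.333e-08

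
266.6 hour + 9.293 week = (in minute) 1.097e+05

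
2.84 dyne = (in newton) 2.84e-05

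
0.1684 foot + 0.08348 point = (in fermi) 5.136e+13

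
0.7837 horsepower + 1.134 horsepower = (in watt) 1430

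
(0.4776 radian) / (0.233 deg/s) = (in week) 0.0001942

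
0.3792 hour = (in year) 4.329e-05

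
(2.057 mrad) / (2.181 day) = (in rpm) 1.042e-07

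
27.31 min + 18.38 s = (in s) 1657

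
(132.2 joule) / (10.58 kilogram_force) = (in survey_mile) 0.0007917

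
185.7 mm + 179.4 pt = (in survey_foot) 0.8169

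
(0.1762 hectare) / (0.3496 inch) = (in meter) 1.984e+05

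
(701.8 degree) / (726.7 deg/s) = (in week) 1.597e-06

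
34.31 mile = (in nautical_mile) 29.81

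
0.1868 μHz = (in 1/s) 1.868e-07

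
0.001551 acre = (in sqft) 67.56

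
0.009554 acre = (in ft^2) 416.2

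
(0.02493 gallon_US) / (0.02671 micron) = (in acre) 0.8731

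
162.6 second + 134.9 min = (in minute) 137.6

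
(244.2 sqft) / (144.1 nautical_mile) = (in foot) 0.0002789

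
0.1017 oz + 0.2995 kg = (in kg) 0.3024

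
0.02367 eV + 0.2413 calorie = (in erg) 1.01e+07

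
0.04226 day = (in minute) 60.85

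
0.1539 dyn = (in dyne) 0.1539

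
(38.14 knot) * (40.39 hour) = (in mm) 2.853e+09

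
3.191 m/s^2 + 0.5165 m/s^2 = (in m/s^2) 3.707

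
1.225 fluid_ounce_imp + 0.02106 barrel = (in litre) 3.383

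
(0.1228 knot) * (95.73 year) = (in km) 1.907e+05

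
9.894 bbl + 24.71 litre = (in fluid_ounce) 5.403e+04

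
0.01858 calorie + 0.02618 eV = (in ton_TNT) 1.858e-11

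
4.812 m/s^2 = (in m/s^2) 4.812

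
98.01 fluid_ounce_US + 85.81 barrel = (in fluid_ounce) 4.614e+05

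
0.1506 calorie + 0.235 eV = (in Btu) 0.0005972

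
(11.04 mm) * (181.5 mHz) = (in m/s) 0.002004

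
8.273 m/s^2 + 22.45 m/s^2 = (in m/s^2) 30.72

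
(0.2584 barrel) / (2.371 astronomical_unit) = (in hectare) 1.158e-17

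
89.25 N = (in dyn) 8.925e+06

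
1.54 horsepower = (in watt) 1148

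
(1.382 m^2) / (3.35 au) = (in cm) 2.758e-10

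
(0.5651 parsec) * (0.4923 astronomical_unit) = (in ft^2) 1.382e+28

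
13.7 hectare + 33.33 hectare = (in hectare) 47.03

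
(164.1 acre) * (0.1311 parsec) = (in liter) 2.686e+24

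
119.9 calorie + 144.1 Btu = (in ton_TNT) 3.646e-05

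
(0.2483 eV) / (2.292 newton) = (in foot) 5.695e-20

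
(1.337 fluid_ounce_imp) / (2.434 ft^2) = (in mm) 0.168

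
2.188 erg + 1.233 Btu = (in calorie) 310.9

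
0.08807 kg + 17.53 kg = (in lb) 38.84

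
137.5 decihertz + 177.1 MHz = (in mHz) 1.771e+11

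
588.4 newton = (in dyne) 5.884e+07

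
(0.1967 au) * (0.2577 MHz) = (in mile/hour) 1.696e+16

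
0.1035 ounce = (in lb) 0.006469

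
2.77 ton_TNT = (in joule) 1.159e+10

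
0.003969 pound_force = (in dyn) 1765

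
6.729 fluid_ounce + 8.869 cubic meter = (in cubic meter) 8.869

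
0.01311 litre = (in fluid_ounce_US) 0.4433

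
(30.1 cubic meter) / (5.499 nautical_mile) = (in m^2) 0.002956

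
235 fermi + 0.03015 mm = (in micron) 30.15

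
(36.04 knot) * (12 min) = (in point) 3.784e+07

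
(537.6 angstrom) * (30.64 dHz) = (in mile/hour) 3.685e-07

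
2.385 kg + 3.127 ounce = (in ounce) 87.26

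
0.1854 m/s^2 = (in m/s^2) 0.1854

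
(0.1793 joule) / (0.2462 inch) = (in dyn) 2.867e+06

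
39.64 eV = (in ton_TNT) 1.518e-27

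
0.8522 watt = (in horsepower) 0.001143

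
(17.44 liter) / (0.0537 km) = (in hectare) 3.248e-08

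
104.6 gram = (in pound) 0.2306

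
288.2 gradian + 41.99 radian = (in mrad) 4.652e+04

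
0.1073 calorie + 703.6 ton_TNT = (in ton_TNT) 703.6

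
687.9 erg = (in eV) 4.294e+14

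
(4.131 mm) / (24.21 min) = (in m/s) 2.844e-06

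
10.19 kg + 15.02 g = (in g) 1.021e+04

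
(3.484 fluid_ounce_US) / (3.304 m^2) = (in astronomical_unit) 2.085e-16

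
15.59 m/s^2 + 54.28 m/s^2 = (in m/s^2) 69.87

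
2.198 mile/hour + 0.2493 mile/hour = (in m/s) 1.094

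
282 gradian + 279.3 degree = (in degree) 533.1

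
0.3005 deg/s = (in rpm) 0.05008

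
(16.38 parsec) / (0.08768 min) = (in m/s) 9.608e+16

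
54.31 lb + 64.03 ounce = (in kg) 26.45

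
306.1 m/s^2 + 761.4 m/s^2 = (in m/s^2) 1068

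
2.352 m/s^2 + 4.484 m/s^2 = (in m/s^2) 6.836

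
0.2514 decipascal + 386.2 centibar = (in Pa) 3.862e+05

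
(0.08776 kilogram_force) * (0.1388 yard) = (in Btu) 0.0001035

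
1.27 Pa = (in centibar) 0.00127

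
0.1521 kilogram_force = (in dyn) 1.492e+05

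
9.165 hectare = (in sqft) 9.865e+05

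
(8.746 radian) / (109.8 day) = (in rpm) 8.804e-06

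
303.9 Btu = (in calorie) 7.663e+04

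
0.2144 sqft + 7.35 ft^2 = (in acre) 0.0001737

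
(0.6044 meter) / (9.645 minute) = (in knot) 0.00203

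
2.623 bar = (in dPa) 2.623e+06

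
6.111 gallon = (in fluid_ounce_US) 782.2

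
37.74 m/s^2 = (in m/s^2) 37.74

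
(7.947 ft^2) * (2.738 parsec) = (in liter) 6.238e+19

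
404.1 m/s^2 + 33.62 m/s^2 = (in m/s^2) 437.7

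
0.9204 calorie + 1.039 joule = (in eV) 3.052e+19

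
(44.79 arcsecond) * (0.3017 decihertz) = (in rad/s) 6.551e-06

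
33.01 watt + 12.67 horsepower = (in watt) 9481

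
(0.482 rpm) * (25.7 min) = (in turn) 12.39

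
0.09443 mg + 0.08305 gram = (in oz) 0.002933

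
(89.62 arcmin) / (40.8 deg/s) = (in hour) 1.017e-05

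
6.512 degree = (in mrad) 113.7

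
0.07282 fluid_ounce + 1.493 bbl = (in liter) 237.4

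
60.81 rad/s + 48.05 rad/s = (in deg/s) 6237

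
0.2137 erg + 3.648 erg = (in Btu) 3.66e-10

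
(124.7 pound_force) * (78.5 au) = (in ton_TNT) 1.557e+06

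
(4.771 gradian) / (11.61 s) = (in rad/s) 0.006455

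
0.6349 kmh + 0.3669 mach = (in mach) 0.3674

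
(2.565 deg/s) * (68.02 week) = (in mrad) 1.842e+09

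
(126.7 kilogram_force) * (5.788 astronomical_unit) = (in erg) 1.076e+22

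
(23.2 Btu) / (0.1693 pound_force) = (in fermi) 3.25e+19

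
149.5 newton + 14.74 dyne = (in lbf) 33.61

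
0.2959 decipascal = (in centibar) 2.959e-05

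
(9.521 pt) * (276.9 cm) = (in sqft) 0.1001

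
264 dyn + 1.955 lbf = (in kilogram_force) 0.887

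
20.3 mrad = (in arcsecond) 4187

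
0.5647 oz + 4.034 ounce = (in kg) 0.1304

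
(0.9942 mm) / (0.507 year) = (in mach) 1.826e-13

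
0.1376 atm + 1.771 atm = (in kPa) 193.4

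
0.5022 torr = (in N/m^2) 66.95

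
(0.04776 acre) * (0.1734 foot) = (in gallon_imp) 2247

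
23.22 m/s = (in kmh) 83.59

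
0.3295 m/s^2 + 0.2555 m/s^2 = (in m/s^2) 0.585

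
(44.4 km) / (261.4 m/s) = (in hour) 0.04718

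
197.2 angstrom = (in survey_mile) 1.225e-11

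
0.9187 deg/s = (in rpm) 0.1531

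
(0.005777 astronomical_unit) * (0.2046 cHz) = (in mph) 3.955e+06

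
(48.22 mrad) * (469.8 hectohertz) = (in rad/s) 2265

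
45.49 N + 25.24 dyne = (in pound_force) 10.23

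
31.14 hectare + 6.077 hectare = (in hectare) 37.22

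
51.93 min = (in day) 0.03606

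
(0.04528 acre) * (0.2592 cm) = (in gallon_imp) 104.5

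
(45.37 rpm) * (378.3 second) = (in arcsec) 3.707e+08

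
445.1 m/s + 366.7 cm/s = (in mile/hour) 1004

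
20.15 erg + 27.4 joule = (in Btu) 0.02597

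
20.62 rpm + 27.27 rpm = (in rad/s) 5.015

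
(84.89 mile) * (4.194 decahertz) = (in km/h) 2.063e+07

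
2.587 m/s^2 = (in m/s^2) 2.587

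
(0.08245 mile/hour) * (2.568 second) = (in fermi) 9.465e+13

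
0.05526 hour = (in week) 0.0003289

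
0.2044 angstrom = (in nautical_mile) 1.104e-14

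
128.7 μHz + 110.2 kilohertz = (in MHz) 0.1102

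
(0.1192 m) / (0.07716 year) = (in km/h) 1.764e-07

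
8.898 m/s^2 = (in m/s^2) 8.898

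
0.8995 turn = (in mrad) 5652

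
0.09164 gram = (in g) 0.09164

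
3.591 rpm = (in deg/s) 21.55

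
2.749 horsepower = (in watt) 2050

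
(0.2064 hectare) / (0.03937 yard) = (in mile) 35.63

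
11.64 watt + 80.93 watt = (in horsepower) 0.1241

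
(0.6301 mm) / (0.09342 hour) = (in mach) 5.502e-09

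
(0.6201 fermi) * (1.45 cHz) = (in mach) 2.641e-20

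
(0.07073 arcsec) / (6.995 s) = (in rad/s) 4.902e-08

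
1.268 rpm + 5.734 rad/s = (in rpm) 56.02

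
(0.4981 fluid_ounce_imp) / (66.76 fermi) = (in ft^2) 2.282e+09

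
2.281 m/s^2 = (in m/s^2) 2.281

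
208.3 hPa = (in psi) 3.021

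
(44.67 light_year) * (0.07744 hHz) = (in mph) 7.321e+18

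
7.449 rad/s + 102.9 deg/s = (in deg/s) 529.7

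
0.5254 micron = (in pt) 0.001489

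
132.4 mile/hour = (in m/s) 59.19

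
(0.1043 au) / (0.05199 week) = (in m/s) 4.962e+05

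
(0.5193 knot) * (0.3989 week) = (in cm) 6.445e+06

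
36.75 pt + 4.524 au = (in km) 6.768e+08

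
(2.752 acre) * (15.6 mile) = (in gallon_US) 7.386e+10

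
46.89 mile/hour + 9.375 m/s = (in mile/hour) 67.86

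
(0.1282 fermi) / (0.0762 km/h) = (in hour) 1.682e-18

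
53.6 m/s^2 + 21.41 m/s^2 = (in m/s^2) 75.01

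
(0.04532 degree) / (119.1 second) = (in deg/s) 0.0003805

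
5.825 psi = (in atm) 0.3964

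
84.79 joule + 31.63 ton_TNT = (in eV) 8.26e+29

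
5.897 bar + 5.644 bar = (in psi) 167.4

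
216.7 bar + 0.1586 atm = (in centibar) 2.169e+04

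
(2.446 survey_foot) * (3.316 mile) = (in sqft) 4.283e+04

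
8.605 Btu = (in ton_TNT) 2.17e-06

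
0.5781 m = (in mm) 578.1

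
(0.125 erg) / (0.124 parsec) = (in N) 3.267e-24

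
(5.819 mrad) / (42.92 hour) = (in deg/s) 2.158e-06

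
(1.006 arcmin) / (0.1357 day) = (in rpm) 2.383e-07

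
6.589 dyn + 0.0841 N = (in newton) 0.08417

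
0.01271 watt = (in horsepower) 1.704e-05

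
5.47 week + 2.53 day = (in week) 5.831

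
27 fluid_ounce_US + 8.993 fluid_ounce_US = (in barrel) 0.006695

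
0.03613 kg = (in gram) 36.13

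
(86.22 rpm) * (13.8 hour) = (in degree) 2.57e+07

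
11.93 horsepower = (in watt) 8896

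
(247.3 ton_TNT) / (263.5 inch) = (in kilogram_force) 1.576e+10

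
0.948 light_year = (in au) 5.995e+04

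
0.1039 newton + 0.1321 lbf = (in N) 0.6915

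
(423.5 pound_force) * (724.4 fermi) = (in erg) 0.01365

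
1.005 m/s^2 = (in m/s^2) 1.005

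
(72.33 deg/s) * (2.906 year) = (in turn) 1.841e+07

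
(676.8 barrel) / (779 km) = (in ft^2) 0.001487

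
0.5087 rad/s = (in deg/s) 29.15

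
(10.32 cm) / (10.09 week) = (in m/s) 1.691e-08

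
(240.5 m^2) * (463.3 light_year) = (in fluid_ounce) 3.565e+25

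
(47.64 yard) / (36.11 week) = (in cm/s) 0.0001995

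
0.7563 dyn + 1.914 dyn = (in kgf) 2.723e-06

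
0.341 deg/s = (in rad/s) 0.005952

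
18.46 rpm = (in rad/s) 1.933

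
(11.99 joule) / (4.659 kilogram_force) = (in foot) 0.861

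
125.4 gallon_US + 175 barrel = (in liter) 2.83e+04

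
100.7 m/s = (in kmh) 362.5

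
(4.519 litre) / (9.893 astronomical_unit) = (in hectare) 3.053e-19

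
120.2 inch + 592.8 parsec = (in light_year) 1933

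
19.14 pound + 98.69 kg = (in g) 1.074e+05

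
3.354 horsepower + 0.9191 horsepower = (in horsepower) 4.273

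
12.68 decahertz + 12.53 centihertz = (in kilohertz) 0.1269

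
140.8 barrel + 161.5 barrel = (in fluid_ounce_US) 1.625e+06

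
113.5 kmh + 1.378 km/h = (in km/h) 114.9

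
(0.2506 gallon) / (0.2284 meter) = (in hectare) 4.153e-07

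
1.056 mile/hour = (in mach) 0.001386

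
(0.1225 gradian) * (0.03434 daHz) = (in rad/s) 0.0006608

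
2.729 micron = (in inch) 0.0001074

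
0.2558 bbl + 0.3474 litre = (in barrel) 0.258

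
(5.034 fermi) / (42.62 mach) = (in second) 3.469e-19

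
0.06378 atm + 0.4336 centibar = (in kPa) 6.896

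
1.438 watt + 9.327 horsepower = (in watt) 6957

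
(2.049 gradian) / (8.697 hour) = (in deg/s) 5.89e-05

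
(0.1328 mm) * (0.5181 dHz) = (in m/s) 6.88e-06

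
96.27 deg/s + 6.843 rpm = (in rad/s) 2.397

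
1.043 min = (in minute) 1.043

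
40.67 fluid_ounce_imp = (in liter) 1.156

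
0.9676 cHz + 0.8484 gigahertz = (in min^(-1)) 5.09e+10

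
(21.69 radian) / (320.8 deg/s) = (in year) 1.228e-07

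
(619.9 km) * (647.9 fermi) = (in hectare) 4.016e-11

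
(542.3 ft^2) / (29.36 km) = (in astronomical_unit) 1.147e-14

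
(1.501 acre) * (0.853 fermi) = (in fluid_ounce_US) 1.752e-07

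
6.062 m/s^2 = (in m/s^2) 6.062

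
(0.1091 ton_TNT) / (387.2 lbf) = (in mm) 2.65e+08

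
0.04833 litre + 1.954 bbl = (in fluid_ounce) 1.051e+04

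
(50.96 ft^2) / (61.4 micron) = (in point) 2.186e+08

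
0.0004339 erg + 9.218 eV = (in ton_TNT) 1.037e-20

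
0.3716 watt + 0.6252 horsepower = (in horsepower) 0.6257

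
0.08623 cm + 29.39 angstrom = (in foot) 0.002829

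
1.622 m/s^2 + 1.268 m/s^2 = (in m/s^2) 2.89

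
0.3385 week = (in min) 3412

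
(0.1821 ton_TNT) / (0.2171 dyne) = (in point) 9.948e+17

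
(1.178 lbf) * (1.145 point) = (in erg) 2.117e+04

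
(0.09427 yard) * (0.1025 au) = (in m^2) 1.322e+09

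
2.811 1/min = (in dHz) 0.4685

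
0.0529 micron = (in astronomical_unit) 3.536e-19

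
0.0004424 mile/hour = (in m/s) 0.0001978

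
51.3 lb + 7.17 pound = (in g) 2.652e+04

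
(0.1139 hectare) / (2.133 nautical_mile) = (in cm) 28.83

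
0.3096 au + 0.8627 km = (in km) 4.632e+07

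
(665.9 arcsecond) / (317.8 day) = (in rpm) 1.123e-09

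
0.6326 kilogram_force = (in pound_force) 1.395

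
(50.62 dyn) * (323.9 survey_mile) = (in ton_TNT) 6.307e-08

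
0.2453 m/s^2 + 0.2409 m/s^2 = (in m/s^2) 0.4862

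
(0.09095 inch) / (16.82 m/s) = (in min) 2.289e-06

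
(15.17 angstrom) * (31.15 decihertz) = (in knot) 9.186e-09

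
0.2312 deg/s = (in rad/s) 0.004035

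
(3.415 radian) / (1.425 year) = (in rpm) 7.257e-07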